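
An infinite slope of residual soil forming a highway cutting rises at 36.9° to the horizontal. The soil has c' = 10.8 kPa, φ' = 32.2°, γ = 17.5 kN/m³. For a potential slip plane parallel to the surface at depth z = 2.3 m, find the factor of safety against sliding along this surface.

For an infinite slope with a slip plane parallel to the surface (no pore pressure): FS = [c' + γz cos²β tanφ'] / [γz sinβ cosβ].
γz = 17.5·2.3 = 40.25 kN/m²
Numerator = 10.8 + 40.25·cos²36.9°·tan32.2° = 10.8 + 40.25·0.6395·0.6297 = 27.009 kPa
Denominator = 40.25·sin36.9°·cos36.9° = 40.25·0.6004·0.7997 = 19.326 kPa
FS = 27.009 / 19.326 = 1.398

FS = 1.40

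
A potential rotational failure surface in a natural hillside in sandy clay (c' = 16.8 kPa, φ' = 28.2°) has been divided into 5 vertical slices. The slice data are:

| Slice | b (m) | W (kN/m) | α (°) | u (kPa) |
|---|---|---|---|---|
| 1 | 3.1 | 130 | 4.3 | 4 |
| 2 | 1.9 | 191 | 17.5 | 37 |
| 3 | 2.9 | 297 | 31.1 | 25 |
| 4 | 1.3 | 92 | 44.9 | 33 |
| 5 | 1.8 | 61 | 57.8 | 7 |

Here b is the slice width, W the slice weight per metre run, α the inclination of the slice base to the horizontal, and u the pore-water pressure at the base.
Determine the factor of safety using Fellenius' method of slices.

FS = 1.33

Ordinary method of slices: FS = Σ[c'·Δl_i + (W_i cosα_i − u_i·Δl_i)·tanφ'] / Σ W_i sinα_i, with Δl_i = b_i / cosα_i.
Slice 1: Δl = 3.1/cos4.3° = 3.109 m; N'_1 = 130·cos4.3° − 4·3.109 = 117.2; c'Δl = 52.23; W sinα = 9.7
Slice 2: Δl = 1.9/cos17.5° = 1.992 m; N'_2 = 191·cos17.5° − 37·1.992 = 108.4; c'Δl = 33.47; W sinα = 57.4
Slice 3: Δl = 2.9/cos31.1° = 3.387 m; N'_3 = 297·cos31.1° − 25·3.387 = 169.6; c'Δl = 56.90; W sinα = 153.4
Slice 4: Δl = 1.3/cos44.9° = 1.835 m; N'_4 = 92·cos44.9° − 33·1.835 = 4.6; c'Δl = 30.83; W sinα = 64.9
Slice 5: Δl = 1.8/cos57.8° = 3.378 m; N'_5 = 61·cos57.8° − 7·3.378 = 8.9; c'Δl = 56.75; W sinα = 51.6
Σc'Δl = 230.2 kN/m; ΣN' = 408.8 kN/m; ΣW sinα = 337.2 kN/m
Resisting = 230.2 + 408.8·tan28.2° = 230.2 + 219.2 = 449.3 kN/m
FS = 449.3 / 337.2 = 1.333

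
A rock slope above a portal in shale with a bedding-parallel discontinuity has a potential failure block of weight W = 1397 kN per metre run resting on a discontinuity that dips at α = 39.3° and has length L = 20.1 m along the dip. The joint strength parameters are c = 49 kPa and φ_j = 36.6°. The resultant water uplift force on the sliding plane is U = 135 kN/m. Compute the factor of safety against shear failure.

Resolving the block weight along and normal to the plane and applying the Mohr–Coulomb strength on the joint:
N' = W cosα − U = 1397·cos39.3° − 135 = 946.1 kN/m
Driving force T = W sinα = 1397·sin39.3° = 884.8 kN/m
Resisting force R = c·L + N'·tanφ_j = 49·20.1 + 946.1·tan36.6° = 984.9 + 702.6 = 1687.5 kN/m
FS = R / T = 1687.5 / 884.8 = 1.907

FS = 1.91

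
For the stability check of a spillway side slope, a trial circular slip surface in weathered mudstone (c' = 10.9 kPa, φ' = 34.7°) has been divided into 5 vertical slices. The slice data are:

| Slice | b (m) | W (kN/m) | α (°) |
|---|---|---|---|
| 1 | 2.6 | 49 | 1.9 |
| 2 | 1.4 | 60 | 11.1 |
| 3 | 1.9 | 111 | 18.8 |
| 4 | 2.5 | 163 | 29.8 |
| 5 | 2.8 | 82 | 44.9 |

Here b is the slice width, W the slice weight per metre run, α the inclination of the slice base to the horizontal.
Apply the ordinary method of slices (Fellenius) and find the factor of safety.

Ordinary method of slices: FS = Σ[c'·Δl_i + (W_i cosα_i)·tanφ'] / Σ W_i sinα_i, with Δl_i = b_i / cosα_i.
Slice 1: Δl = 2.6/cos1.9° = 2.601 m; N'_1 = 49·cos1.9° = 49.0; c'Δl = 28.36; W sinα = 1.6
Slice 2: Δl = 1.4/cos11.1° = 1.427 m; N'_2 = 60·cos11.1° = 58.9; c'Δl = 15.55; W sinα = 11.6
Slice 3: Δl = 1.9/cos18.8° = 2.007 m; N'_3 = 111·cos18.8° = 105.1; c'Δl = 21.88; W sinα = 35.8
Slice 4: Δl = 2.5/cos29.8° = 2.881 m; N'_4 = 163·cos29.8° = 141.4; c'Δl = 31.40; W sinα = 81.0
Slice 5: Δl = 2.8/cos44.9° = 3.953 m; N'_5 = 82·cos44.9° = 58.1; c'Δl = 43.09; W sinα = 57.9
Σc'Δl = 140.3 kN/m; ΣN' = 412.5 kN/m; ΣW sinα = 187.8 kN/m
Resisting = 140.3 + 412.5·tan34.7° = 140.3 + 285.6 = 425.9 kN/m
FS = 425.9 / 187.8 = 2.267

FS = 2.27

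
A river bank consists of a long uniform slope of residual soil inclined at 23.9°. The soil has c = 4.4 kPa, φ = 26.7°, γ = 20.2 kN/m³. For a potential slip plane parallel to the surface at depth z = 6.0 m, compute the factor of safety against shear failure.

For an infinite slope with a slip plane parallel to the surface (no pore pressure): FS = [c + γz cos²β tanφ] / [γz sinβ cosβ].
γz = 20.2·6.0 = 121.20 kN/m²
Numerator = 4.4 + 121.20·cos²23.9°·tan26.7° = 4.4 + 121.20·0.8359·0.5029 = 55.352 kPa
Denominator = 121.20·sin23.9°·cos23.9° = 121.20·0.4051·0.9143 = 44.893 kPa
FS = 55.352 / 44.893 = 1.233

FS = 1.23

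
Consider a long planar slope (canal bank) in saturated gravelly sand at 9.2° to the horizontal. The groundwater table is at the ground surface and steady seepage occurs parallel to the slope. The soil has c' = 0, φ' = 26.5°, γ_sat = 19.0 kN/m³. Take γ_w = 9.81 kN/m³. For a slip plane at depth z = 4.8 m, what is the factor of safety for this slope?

FS = 1.49

With seepage parallel to the slope and the water table at the surface, the effective normal stress on the slip plane uses the buoyant unit weight γ' = γ_sat − γ_w while the driving shear stress uses γ_sat:
FS = [c' + γ' z cos²β tanφ'] / [γ_sat z sinβ cosβ]
(For c' = 0 this reduces to FS = (γ'/γ_sat)·tanφ'/tanβ.)
γ' = 19.0 − 9.81 = 9.19 kN/m³
Numerator = 0.0 + 9.19·4.8·cos²9.2°·tan26.5° = 0.0 + 9.19·4.8·0.9744·0.4986 = 21.431 kPa
Denominator = 19.0·4.8·sin9.2°·cos9.2° = 19.0·4.8·0.1599·0.9871 = 14.394 kPa
FS = 21.431 / 14.394 = 1.489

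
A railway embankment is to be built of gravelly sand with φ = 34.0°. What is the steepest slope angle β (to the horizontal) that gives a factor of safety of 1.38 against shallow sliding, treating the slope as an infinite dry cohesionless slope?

β = 26.0°

For an infinite dry cohesionless slope FS = tanφ/tanβ, so tanβ = tanφ / FS.
tanβ = tan34.0° / 1.38 = 0.6745 / 1.38 = 0.4888
β = arctan(0.4888) = 26.05°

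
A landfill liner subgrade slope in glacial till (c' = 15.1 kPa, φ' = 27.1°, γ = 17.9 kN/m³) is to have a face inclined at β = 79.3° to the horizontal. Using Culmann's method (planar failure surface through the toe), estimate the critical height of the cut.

H_c = 7.63 m

Culmann's analysis gives the critical failure plane at α_cr = (β + φ')/2 = (79.3 + 27.1)/2 = 53.2°, and the critical height
H_c = (4c'/γ) · sinβ cosφ' / [1 − cos(β − φ')]
    = (4·15.1/17.9) · sin79.3°·cos27.1° / [1 − cos(52.2°)]
    = 3.374 · 0.9826·0.8902 / [1 − 0.6129]
    = 3.374 · 0.8747 / 0.3871
    = 7.63 m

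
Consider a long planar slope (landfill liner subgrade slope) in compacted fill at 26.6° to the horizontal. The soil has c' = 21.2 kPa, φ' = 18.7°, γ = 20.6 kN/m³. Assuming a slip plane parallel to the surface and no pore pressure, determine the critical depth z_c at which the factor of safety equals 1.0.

Setting FS = 1.00 in FS = [c' + γz cos²β tanφ'] / [γz sinβ cosβ] and solving for z:
z = c' / [γ cosβ (FS·sinβ − cosβ·tanφ')]
  = 21.2 / [20.6·cos26.6°·(1.00·sin26.6° − cos26.6°·tan18.7°)]
  = 21.2 / [20.6·0.8942·(1.00·0.4478 − 0.8942·0.3385)]
  = 21.2 / 2.6728 = 7.932 m

z_c = 7.93 m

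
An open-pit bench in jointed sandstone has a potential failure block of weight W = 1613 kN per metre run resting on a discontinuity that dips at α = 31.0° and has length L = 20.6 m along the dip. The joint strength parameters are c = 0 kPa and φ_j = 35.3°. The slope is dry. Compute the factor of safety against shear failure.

FS = 1.18

Resolving the block weight along and normal to the plane and applying the Mohr–Coulomb strength on the joint:
N' = W cosα = 1613·cos31.0° = 1382.6 kN/m
Driving force T = W sinα = 1613·sin31.0° = 830.8 kN/m
Resisting force R = c·L + N'·tanφ_j = 0·20.6 + 1382.6·tan35.3° = 0.0 + 978.9 = 978.9 kN/m
FS = R / T = 978.9 / 830.8 = 1.178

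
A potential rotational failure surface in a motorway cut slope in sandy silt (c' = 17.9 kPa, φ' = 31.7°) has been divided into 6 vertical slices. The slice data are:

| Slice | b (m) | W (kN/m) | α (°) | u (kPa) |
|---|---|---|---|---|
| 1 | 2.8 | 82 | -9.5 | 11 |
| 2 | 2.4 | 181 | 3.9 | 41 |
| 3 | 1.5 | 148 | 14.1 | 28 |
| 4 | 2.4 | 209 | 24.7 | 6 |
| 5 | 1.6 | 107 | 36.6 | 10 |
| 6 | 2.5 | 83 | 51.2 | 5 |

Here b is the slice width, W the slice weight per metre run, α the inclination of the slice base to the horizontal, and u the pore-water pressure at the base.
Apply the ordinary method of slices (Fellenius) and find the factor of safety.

FS = 2.34

Ordinary method of slices: FS = Σ[c'·Δl_i + (W_i cosα_i − u_i·Δl_i)·tanφ'] / Σ W_i sinα_i, with Δl_i = b_i / cosα_i.
Slice 1: Δl = 2.8/cos(-9.5°) = 2.839 m; N'_1 = 82·cos(-9.5°) − 11·2.839 = 49.6; c'Δl = 50.82; W sinα = -13.5
Slice 2: Δl = 2.4/cos3.9° = 2.406 m; N'_2 = 181·cos3.9° − 41·2.406 = 82.0; c'Δl = 43.06; W sinα = 12.3
Slice 3: Δl = 1.5/cos14.1° = 1.547 m; N'_3 = 148·cos14.1° − 28·1.547 = 100.2; c'Δl = 27.68; W sinα = 36.1
Slice 4: Δl = 2.4/cos24.7° = 2.642 m; N'_4 = 209·cos24.7° − 6·2.642 = 174.0; c'Δl = 47.29; W sinα = 87.3
Slice 5: Δl = 1.6/cos36.6° = 1.993 m; N'_5 = 107·cos36.6° − 10·1.993 = 66.0; c'Δl = 35.67; W sinα = 63.8
Slice 6: Δl = 2.5/cos51.2° = 3.990 m; N'_6 = 83·cos51.2° − 5·3.990 = 32.1; c'Δl = 71.42; W sinα = 64.7
Σc'Δl = 275.9 kN/m; ΣN' = 503.9 kN/m; ΣW sinα = 250.6 kN/m
Resisting = 275.9 + 503.9·tan31.7° = 275.9 + 311.2 = 587.2 kN/m
FS = 587.2 / 250.6 = 2.343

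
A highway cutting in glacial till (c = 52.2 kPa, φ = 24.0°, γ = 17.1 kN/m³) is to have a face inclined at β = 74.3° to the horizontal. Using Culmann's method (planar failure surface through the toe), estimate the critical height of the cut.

H_c = 29.73 m

Culmann's analysis gives the critical failure plane at α_cr = (β + φ)/2 = (74.3 + 24.0)/2 = 49.1°, and the critical height
H_c = (4c/γ) · sinβ cosφ / [1 − cos(β − φ)]
    = (4·52.2/17.1) · sin74.3°·cos24.0° / [1 − cos(50.3°)]
    = 12.211 · 0.9627·0.9135 / [1 − 0.6388]
    = 12.211 · 0.8795 / 0.3612
    = 29.73 m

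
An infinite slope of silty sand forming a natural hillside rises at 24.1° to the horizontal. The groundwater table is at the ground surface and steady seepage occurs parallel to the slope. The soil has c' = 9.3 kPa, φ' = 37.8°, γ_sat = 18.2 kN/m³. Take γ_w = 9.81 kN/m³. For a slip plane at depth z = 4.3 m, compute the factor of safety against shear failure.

With seepage parallel to the slope and the water table at the surface, the effective normal stress on the slip plane uses the buoyant unit weight γ' = γ_sat − γ_w while the driving shear stress uses γ_sat:
FS = [c' + γ' z cos²β tanφ'] / [γ_sat z sinβ cosβ]
γ' = 18.2 − 9.81 = 8.39 kN/m³
Numerator = 9.3 + 8.39·4.3·cos²24.1°·tan37.8° = 9.3 + 8.39·4.3·0.8333·0.7757 = 32.618 kPa
Denominator = 18.2·4.3·sin24.1°·cos24.1° = 18.2·4.3·0.4083·0.9128 = 29.170 kPa
FS = 32.618 / 29.170 = 1.118

FS = 1.12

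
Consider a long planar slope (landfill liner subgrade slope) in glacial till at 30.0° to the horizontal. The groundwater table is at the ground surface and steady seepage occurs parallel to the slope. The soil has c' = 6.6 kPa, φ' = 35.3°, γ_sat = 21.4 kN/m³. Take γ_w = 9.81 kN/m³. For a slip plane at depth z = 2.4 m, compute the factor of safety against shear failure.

With seepage parallel to the slope and the water table at the surface, the effective normal stress on the slip plane uses the buoyant unit weight γ' = γ_sat − γ_w while the driving shear stress uses γ_sat:
FS = [c' + γ' z cos²β tanφ'] / [γ_sat z sinβ cosβ]
γ' = 21.4 − 9.81 = 11.59 kN/m³
Numerator = 6.6 + 11.59·2.4·cos²30.0°·tan35.3° = 6.6 + 11.59·2.4·0.7500·0.7080 = 21.371 kPa
Denominator = 21.4·2.4·sin30.0°·cos30.0° = 21.4·2.4·0.5000·0.8660 = 22.240 kPa
FS = 21.371 / 22.240 = 0.961

FS = 0.96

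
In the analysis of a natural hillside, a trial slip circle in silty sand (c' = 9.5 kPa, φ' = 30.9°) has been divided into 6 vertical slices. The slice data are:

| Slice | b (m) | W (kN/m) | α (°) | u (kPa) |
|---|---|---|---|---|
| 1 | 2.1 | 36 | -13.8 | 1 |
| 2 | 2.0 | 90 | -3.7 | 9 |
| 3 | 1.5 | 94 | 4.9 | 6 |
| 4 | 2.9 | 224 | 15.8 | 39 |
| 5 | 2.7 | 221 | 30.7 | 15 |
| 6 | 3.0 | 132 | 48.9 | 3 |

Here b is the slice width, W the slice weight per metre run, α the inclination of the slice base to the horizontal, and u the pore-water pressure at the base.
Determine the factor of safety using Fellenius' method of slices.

Ordinary method of slices: FS = Σ[c'·Δl_i + (W_i cosα_i − u_i·Δl_i)·tanφ'] / Σ W_i sinα_i, with Δl_i = b_i / cosα_i.
Slice 1: Δl = 2.1/cos(-13.8°) = 2.162 m; N'_1 = 36·cos(-13.8°) − 1·2.162 = 32.8; c'Δl = 20.54; W sinα = -8.6
Slice 2: Δl = 2.0/cos(-3.7°) = 2.004 m; N'_2 = 90·cos(-3.7°) − 9·2.004 = 71.8; c'Δl = 19.04; W sinα = -5.8
Slice 3: Δl = 1.5/cos4.9° = 1.506 m; N'_3 = 94·cos4.9° − 6·1.506 = 84.6; c'Δl = 14.30; W sinα = 8.0
Slice 4: Δl = 2.9/cos15.8° = 3.014 m; N'_4 = 224·cos15.8° − 39·3.014 = 98.0; c'Δl = 28.63; W sinα = 61.0
Slice 5: Δl = 2.7/cos30.7° = 3.140 m; N'_5 = 221·cos30.7° − 15·3.140 = 142.9; c'Δl = 29.83; W sinα = 112.8
Slice 6: Δl = 3.0/cos48.9° = 4.564 m; N'_6 = 132·cos48.9° − 3·4.564 = 73.1; c'Δl = 43.35; W sinα = 99.5
Σc'Δl = 155.7 kN/m; ΣN' = 503.2 kN/m; ΣW sinα = 266.9 kN/m
Resisting = 155.7 + 503.2·tan30.9° = 155.7 + 301.2 = 456.9 kN/m
FS = 456.9 / 266.9 = 1.712

FS = 1.71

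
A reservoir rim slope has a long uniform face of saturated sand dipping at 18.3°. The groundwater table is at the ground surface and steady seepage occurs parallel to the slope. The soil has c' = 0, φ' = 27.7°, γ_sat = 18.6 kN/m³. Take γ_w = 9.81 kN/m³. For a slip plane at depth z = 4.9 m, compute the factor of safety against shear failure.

FS = 0.75

With seepage parallel to the slope and the water table at the surface, the effective normal stress on the slip plane uses the buoyant unit weight γ' = γ_sat − γ_w while the driving shear stress uses γ_sat:
FS = [c' + γ' z cos²β tanφ'] / [γ_sat z sinβ cosβ]
(For c' = 0 this reduces to FS = (γ'/γ_sat)·tanφ'/tanβ.)
γ' = 18.6 − 9.81 = 8.79 kN/m³
Numerator = 0.0 + 8.79·4.9·cos²18.3°·tan27.7° = 0.0 + 8.79·4.9·0.9014·0.5250 = 20.383 kPa
Denominator = 18.6·4.9·sin18.3°·cos18.3° = 18.6·4.9·0.3140·0.9494 = 27.170 kPa
FS = 20.383 / 27.170 = 0.750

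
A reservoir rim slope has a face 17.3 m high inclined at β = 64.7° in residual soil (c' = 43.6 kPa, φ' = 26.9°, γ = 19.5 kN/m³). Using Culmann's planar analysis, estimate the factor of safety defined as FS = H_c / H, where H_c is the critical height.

FS = 1.99

H_c = (4c'/γ) · sinβ cosφ' / [1 − cos(β − φ')]
    = (4·43.6/19.5) · sin64.7°·cos26.9° / [1 − cos37.8°]
    = 8.944 · 0.8063 / 0.2098 = 34.36 m
FS = H_c / H = 34.36 / 17.3 = 1.986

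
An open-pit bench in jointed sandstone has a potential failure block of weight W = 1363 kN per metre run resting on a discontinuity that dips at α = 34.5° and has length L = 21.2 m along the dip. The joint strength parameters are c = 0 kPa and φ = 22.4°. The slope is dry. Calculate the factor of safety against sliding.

FS = 0.60

Resolving the block weight along and normal to the plane and applying the Mohr–Coulomb strength on the joint:
N' = W cosα = 1363·cos34.5° = 1123.3 kN/m
Driving force T = W sinα = 1363·sin34.5° = 772.0 kN/m
Resisting force R = c·L + N'·tanφ = 0·21.2 + 1123.3·tan22.4° = 0.0 + 463.0 = 463.0 kN/m
FS = R / T = 463.0 / 772.0 = 0.600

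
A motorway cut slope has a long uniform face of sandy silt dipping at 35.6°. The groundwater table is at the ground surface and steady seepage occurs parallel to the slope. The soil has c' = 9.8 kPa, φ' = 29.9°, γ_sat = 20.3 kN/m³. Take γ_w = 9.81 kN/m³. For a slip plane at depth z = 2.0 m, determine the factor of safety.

With seepage parallel to the slope and the water table at the surface, the effective normal stress on the slip plane uses the buoyant unit weight γ' = γ_sat − γ_w while the driving shear stress uses γ_sat:
FS = [c' + γ' z cos²β tanφ'] / [γ_sat z sinβ cosβ]
γ' = 20.3 − 9.81 = 10.49 kN/m³
Numerator = 9.8 + 10.49·2.0·cos²35.6°·tan29.9° = 9.8 + 10.49·2.0·0.6611·0.5750 = 17.776 kPa
Denominator = 20.3·2.0·sin35.6°·cos35.6° = 20.3·2.0·0.5821·0.8131 = 19.217 kPa
FS = 17.776 / 19.217 = 0.925

FS = 0.93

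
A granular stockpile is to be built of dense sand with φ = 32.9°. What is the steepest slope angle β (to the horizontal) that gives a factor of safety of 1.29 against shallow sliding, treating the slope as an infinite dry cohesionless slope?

For an infinite dry cohesionless slope FS = tanφ/tanβ, so tanβ = tanφ / FS.
tanβ = tan32.9° / 1.29 = 0.6469 / 1.29 = 0.5015
β = arctan(0.5015) = 26.63°

β = 26.6°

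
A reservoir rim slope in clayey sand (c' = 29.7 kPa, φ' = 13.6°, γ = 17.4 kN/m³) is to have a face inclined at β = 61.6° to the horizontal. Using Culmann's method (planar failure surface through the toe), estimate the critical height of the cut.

H_c = 17.64 m

Culmann's analysis gives the critical failure plane at α_cr = (β + φ')/2 = (61.6 + 13.6)/2 = 37.6°, and the critical height
H_c = (4c'/γ) · sinβ cosφ' / [1 − cos(β − φ')]
    = (4·29.7/17.4) · sin61.6°·cos13.6° / [1 − cos(48.0°)]
    = 6.828 · 0.8796·0.9720 / [1 − 0.6691]
    = 6.828 · 0.8550 / 0.3309
    = 17.64 m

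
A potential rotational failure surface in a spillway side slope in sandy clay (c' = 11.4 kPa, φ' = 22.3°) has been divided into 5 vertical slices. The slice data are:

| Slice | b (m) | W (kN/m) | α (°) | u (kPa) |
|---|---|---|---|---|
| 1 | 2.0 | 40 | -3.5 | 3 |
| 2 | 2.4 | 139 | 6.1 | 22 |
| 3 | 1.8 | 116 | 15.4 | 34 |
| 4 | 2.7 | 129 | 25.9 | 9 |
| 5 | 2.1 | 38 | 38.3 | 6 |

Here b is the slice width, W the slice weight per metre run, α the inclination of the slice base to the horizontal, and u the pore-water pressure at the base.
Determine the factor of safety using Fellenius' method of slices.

FS = 2.01

Ordinary method of slices: FS = Σ[c'·Δl_i + (W_i cosα_i − u_i·Δl_i)·tanφ'] / Σ W_i sinα_i, with Δl_i = b_i / cosα_i.
Slice 1: Δl = 2.0/cos(-3.5°) = 2.004 m; N'_1 = 40·cos(-3.5°) − 3·2.004 = 33.9; c'Δl = 22.84; W sinα = -2.4
Slice 2: Δl = 2.4/cos6.1° = 2.414 m; N'_2 = 139·cos6.1° − 22·2.414 = 85.1; c'Δl = 27.52; W sinα = 14.8
Slice 3: Δl = 1.8/cos15.4° = 1.867 m; N'_3 = 116·cos15.4° − 34·1.867 = 48.4; c'Δl = 21.28; W sinα = 30.8
Slice 4: Δl = 2.7/cos25.9° = 3.001 m; N'_4 = 129·cos25.9° − 9·3.001 = 89.0; c'Δl = 34.22; W sinα = 56.3
Slice 5: Δl = 2.1/cos38.3° = 2.676 m; N'_5 = 38·cos38.3° − 6·2.676 = 13.8; c'Δl = 30.51; W sinα = 23.6
Σc'Δl = 136.4 kN/m; ΣN' = 270.2 kN/m; ΣW sinα = 123.0 kN/m
Resisting = 136.4 + 270.2·tan22.3° = 136.4 + 110.8 = 247.2 kN/m
FS = 247.2 / 123.0 = 2.009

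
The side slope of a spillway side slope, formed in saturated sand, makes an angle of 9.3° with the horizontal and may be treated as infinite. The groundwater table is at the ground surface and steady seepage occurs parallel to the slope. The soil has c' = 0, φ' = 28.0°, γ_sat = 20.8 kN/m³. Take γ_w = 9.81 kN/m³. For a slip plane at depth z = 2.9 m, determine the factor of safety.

With seepage parallel to the slope and the water table at the surface, the effective normal stress on the slip plane uses the buoyant unit weight γ' = γ_sat − γ_w while the driving shear stress uses γ_sat:
FS = [c' + γ' z cos²β tanφ'] / [γ_sat z sinβ cosβ]
(For c' = 0 this reduces to FS = (γ'/γ_sat)·tanφ'/tanβ.)
γ' = 20.8 − 9.81 = 10.99 kN/m³
Numerator = 0.0 + 10.99·2.9·cos²9.3°·tan28.0° = 0.0 + 10.99·2.9·0.9739·0.5317 = 16.504 kPa
Denominator = 20.8·2.9·sin9.3°·cos9.3° = 20.8·2.9·0.1616·0.9869 = 9.620 kPa
FS = 16.504 / 9.620 = 1.716

FS = 1.72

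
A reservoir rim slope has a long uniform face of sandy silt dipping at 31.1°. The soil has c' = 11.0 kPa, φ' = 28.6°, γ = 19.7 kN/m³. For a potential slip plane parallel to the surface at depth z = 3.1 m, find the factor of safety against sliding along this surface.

FS = 1.31

For an infinite slope with a slip plane parallel to the surface (no pore pressure): FS = [c' + γz cos²β tanφ'] / [γz sinβ cosβ].
γz = 19.7·3.1 = 61.07 kN/m²
Numerator = 11.0 + 61.07·cos²31.1°·tan28.6° = 11.0 + 61.07·0.7332·0.5452 = 35.413 kPa
Denominator = 61.07·sin31.1°·cos31.1° = 61.07·0.5165·0.8563 = 27.011 kPa
FS = 35.413 / 27.011 = 1.311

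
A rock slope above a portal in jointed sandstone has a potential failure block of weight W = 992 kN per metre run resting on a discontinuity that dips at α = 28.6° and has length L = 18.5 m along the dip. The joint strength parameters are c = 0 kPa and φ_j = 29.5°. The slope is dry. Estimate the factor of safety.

Resolving the block weight along and normal to the plane and applying the Mohr–Coulomb strength on the joint:
N' = W cosα = 992·cos28.6° = 871.0 kN/m
Driving force T = W sinα = 992·sin28.6° = 474.9 kN/m
Resisting force R = c·L + N'·tanφ_j = 0·18.5 + 871.0·tan29.5° = 0.0 + 492.8 = 492.8 kN/m
FS = R / T = 492.8 / 474.9 = 1.038

FS = 1.04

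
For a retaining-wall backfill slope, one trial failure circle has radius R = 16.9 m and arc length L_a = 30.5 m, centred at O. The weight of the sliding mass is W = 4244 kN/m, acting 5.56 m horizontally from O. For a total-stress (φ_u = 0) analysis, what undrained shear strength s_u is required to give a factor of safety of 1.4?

s_u = 64.1 kPa

FS = s_u·L_a·R / (W·d), so s_u = FS·W·d / (L_a·R).
s_u = 1.4·4244·5.56 / (30.50·16.9) = 33035.3 / 515.45 = 64.09 kPa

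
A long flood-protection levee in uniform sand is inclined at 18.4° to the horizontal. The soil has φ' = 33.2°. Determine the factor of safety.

FS = 1.97

For a dry cohesionless infinite slope the factor of safety is FS = tanφ' / tanβ.
FS = tan33.2° / tan18.4° = 0.6544 / 0.3327 = 1.967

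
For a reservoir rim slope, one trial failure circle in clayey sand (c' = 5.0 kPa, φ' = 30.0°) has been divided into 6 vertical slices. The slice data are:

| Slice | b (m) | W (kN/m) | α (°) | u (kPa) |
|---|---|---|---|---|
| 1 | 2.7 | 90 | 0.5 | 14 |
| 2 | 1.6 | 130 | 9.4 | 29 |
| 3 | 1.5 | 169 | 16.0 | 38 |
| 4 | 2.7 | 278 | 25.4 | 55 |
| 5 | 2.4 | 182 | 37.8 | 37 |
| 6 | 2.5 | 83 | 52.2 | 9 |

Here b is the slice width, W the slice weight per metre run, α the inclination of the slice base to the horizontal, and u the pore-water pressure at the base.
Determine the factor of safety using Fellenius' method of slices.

Ordinary method of slices: FS = Σ[c'·Δl_i + (W_i cosα_i − u_i·Δl_i)·tanφ'] / Σ W_i sinα_i, with Δl_i = b_i / cosα_i.
Slice 1: Δl = 2.7/cos0.5° = 2.700 m; N'_1 = 90·cos0.5° − 14·2.700 = 52.2; c'Δl = 13.50; W sinα = 0.8
Slice 2: Δl = 1.6/cos9.4° = 1.622 m; N'_2 = 130·cos9.4° − 29·1.622 = 81.2; c'Δl = 8.11; W sinα = 21.2
Slice 3: Δl = 1.5/cos16.0° = 1.560 m; N'_3 = 169·cos16.0° − 38·1.560 = 103.2; c'Δl = 7.80; W sinα = 46.6
Slice 4: Δl = 2.7/cos25.4° = 2.989 m; N'_4 = 278·cos25.4° − 55·2.989 = 86.7; c'Δl = 14.94; W sinα = 119.2
Slice 5: Δl = 2.4/cos37.8° = 3.037 m; N'_5 = 182·cos37.8° − 37·3.037 = 31.4; c'Δl = 15.19; W sinα = 111.5
Slice 6: Δl = 2.5/cos52.2° = 4.079 m; N'_6 = 83·cos52.2° − 9·4.079 = 14.2; c'Δl = 20.39; W sinα = 65.6
Σc'Δl = 79.9 kN/m; ΣN' = 368.9 kN/m; ΣW sinα = 365.0 kN/m
Resisting = 79.9 + 368.9·tan30.0° = 79.9 + 213.0 = 292.9 kN/m
FS = 292.9 / 365.0 = 0.803

FS = 0.80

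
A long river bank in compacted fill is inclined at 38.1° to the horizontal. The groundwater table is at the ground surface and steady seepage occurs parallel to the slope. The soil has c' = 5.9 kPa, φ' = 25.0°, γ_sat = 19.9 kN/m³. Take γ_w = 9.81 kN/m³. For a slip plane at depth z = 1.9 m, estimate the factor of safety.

FS = 0.62

With seepage parallel to the slope and the water table at the surface, the effective normal stress on the slip plane uses the buoyant unit weight γ' = γ_sat − γ_w while the driving shear stress uses γ_sat:
FS = [c' + γ' z cos²β tanφ'] / [γ_sat z sinβ cosβ]
γ' = 19.9 − 9.81 = 10.09 kN/m³
Numerator = 5.9 + 10.09·1.9·cos²38.1°·tan25.0° = 5.9 + 10.09·1.9·0.6193·0.4663 = 11.436 kPa
Denominator = 19.9·1.9·sin38.1°·cos38.1° = 19.9·1.9·0.6170·0.7869 = 18.359 kPa
FS = 11.436 / 18.359 = 0.623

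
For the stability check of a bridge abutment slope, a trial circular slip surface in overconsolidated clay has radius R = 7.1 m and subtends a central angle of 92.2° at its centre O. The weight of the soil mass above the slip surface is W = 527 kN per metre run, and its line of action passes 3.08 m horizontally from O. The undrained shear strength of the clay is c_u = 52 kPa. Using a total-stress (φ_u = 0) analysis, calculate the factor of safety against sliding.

FS = 2.60

Taking moments about the centre O, the resisting moment is provided by the undrained shear strength acting along the arc:
Arc length L_a = R·θ = 7.1·(92.2°·π/180) = 7.1·1.6092 = 11.43 m
M_R = c_u·L_a·R = 52·11.43·7.1 = 4218.2 kN·m/m
M_D = W·d = 527·3.08 = 1623.2 kN·m/m
FS = M_R / M_D = 4218.2 / 1623.2 = 2.599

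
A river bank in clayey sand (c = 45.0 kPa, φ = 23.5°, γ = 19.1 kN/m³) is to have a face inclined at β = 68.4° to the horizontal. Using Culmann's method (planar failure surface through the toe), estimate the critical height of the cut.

Culmann's analysis gives the critical failure plane at α_cr = (β + φ)/2 = (68.4 + 23.5)/2 = 46.0°, and the critical height
H_c = (4c/γ) · sinβ cosφ / [1 − cos(β − φ)]
    = (4·45.0/19.1) · sin68.4°·cos23.5° / [1 − cos(44.9°)]
    = 9.424 · 0.9298·0.9171 / [1 − 0.7083]
    = 9.424 · 0.8527 / 0.2917
    = 27.55 m

H_c = 27.55 m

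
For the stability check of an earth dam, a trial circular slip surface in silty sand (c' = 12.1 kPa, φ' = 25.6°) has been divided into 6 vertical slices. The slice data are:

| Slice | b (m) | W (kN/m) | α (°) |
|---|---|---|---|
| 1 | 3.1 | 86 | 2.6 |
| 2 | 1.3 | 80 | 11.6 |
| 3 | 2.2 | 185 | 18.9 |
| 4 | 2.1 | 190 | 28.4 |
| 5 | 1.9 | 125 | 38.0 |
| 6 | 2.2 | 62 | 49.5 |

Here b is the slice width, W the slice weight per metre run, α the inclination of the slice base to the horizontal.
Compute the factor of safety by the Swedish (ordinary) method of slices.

Ordinary method of slices: FS = Σ[c'·Δl_i + (W_i cosα_i)·tanφ'] / Σ W_i sinα_i, with Δl_i = b_i / cosα_i.
Slice 1: Δl = 3.1/cos2.6° = 3.103 m; N'_1 = 86·cos2.6° = 85.9; c'Δl = 37.55; W sinα = 3.9
Slice 2: Δl = 1.3/cos11.6° = 1.327 m; N'_2 = 80·cos11.6° = 78.4; c'Δl = 16.06; W sinα = 16.1
Slice 3: Δl = 2.2/cos18.9° = 2.325 m; N'_3 = 185·cos18.9° = 175.0; c'Δl = 28.14; W sinα = 59.9
Slice 4: Δl = 2.1/cos28.4° = 2.387 m; N'_4 = 190·cos28.4° = 167.1; c'Δl = 28.89; W sinα = 90.4
Slice 5: Δl = 1.9/cos38.0° = 2.411 m; N'_5 = 125·cos38.0° = 98.5; c'Δl = 29.17; W sinα = 77.0
Slice 6: Δl = 2.2/cos49.5° = 3.387 m; N'_6 = 62·cos49.5° = 40.3; c'Δl = 40.99; W sinα = 47.1
Σc'Δl = 180.8 kN/m; ΣN' = 645.2 kN/m; ΣW sinα = 294.4 kN/m
Resisting = 180.8 + 645.2·tan25.6° = 180.8 + 309.1 = 489.9 kN/m
FS = 489.9 / 294.4 = 1.664

FS = 1.66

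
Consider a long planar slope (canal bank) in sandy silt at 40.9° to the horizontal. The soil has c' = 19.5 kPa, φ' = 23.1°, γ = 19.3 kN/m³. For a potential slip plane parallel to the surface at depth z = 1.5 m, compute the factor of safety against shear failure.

FS = 1.85

For an infinite slope with a slip plane parallel to the surface (no pore pressure): FS = [c' + γz cos²β tanφ'] / [γz sinβ cosβ].
γz = 19.3·1.5 = 28.95 kN/m²
Numerator = 19.5 + 28.95·cos²40.9°·tan23.1° = 19.5 + 28.95·0.5713·0.4265 = 26.555 kPa
Denominator = 28.95·sin40.9°·cos40.9° = 28.95·0.6547·0.7559 = 14.327 kPa
FS = 26.555 / 14.327 = 1.853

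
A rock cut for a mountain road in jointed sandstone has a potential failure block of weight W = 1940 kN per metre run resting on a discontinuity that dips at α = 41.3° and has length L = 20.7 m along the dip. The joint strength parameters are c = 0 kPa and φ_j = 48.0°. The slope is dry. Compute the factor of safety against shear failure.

FS = 1.26

Resolving the block weight along and normal to the plane and applying the Mohr–Coulomb strength on the joint:
N' = W cosα = 1940·cos41.3° = 1457.5 kN/m
Driving force T = W sinα = 1940·sin41.3° = 1280.4 kN/m
Resisting force R = c·L + N'·tanφ_j = 0·20.7 + 1457.5·tan48.0° = 0.0 + 1618.7 = 1618.7 kN/m
FS = R / T = 1618.7 / 1280.4 = 1.264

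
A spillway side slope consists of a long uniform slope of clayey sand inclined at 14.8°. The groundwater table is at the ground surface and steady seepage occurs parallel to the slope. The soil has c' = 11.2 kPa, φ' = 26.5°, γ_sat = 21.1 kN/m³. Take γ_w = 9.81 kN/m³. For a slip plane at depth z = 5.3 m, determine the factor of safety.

With seepage parallel to the slope and the water table at the surface, the effective normal stress on the slip plane uses the buoyant unit weight γ' = γ_sat − γ_w while the driving shear stress uses γ_sat:
FS = [c' + γ' z cos²β tanφ'] / [γ_sat z sinβ cosβ]
γ' = 21.1 − 9.81 = 11.29 kN/m³
Numerator = 11.2 + 11.29·5.3·cos²14.8°·tan26.5° = 11.2 + 11.29·5.3·0.9347·0.4986 = 39.087 kPa
Denominator = 21.1·5.3·sin14.8°·cos14.8° = 21.1·5.3·0.2554·0.9668 = 27.619 kPa
FS = 39.087 / 27.619 = 1.415

FS = 1.42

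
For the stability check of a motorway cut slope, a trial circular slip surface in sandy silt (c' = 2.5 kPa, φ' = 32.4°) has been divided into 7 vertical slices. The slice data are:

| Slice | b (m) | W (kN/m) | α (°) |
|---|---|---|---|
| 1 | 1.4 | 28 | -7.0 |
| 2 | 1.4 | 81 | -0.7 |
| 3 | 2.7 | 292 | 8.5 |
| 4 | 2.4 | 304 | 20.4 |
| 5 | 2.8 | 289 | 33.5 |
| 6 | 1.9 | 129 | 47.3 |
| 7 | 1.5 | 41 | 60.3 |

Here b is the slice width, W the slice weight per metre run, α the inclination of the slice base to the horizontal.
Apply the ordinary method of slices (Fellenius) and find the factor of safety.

Ordinary method of slices: FS = Σ[c'·Δl_i + (W_i cosα_i)·tanφ'] / Σ W_i sinα_i, with Δl_i = b_i / cosα_i.
Slice 1: Δl = 1.4/cos(-7.0°) = 1.411 m; N'_1 = 28·cos(-7.0°) = 27.8; c'Δl = 3.53; W sinα = -3.4
Slice 2: Δl = 1.4/cos(-0.7°) = 1.400 m; N'_2 = 81·cos(-0.7°) = 81.0; c'Δl = 3.50; W sinα = -1.0
Slice 3: Δl = 2.7/cos8.5° = 2.730 m; N'_3 = 292·cos8.5° = 288.8; c'Δl = 6.82; W sinα = 43.2
Slice 4: Δl = 2.4/cos20.4° = 2.561 m; N'_4 = 304·cos20.4° = 284.9; c'Δl = 6.40; W sinα = 106.0
Slice 5: Δl = 2.8/cos33.5° = 3.358 m; N'_5 = 289·cos33.5° = 241.0; c'Δl = 8.39; W sinα = 159.5
Slice 6: Δl = 1.9/cos47.3° = 2.802 m; N'_6 = 129·cos47.3° = 87.5; c'Δl = 7.00; W sinα = 94.8
Slice 7: Δl = 1.5/cos60.3° = 3.027 m; N'_7 = 41·cos60.3° = 20.3; c'Δl = 7.57; W sinα = 35.6
Σc'Δl = 43.2 kN/m; ΣN' = 1031.3 kN/m; ΣW sinα = 434.7 kN/m
Resisting = 43.2 + 1031.3·tan32.4° = 43.2 + 654.5 = 697.7 kN/m
FS = 697.7 / 434.7 = 1.605

FS = 1.61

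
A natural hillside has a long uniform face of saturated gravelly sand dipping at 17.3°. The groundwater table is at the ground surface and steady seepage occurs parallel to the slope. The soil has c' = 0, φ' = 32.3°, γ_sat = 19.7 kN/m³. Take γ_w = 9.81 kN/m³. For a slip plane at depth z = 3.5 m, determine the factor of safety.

With seepage parallel to the slope and the water table at the surface, the effective normal stress on the slip plane uses the buoyant unit weight γ' = γ_sat − γ_w while the driving shear stress uses γ_sat:
FS = [c' + γ' z cos²β tanφ'] / [γ_sat z sinβ cosβ]
(For c' = 0 this reduces to FS = (γ'/γ_sat)·tanφ'/tanβ.)
γ' = 19.7 − 9.81 = 9.89 kN/m³
Numerator = 0.0 + 9.89·3.5·cos²17.3°·tan32.3° = 0.0 + 9.89·3.5·0.9116·0.6322 = 19.948 kPa
Denominator = 19.7·3.5·sin17.3°·cos17.3° = 19.7·3.5·0.2974·0.9548 = 19.576 kPa
FS = 19.948 / 19.576 = 1.019

FS = 1.02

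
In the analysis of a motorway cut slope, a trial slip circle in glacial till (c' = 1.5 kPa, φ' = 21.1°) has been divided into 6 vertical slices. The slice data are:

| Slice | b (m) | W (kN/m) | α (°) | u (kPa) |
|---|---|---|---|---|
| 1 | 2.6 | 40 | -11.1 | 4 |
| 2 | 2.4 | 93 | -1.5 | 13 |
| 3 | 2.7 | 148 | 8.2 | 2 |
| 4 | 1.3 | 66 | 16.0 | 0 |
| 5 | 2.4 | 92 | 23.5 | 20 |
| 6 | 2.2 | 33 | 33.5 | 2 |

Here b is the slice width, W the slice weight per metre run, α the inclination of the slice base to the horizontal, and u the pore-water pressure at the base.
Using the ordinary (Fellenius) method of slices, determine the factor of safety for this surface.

FS = 1.86

Ordinary method of slices: FS = Σ[c'·Δl_i + (W_i cosα_i − u_i·Δl_i)·tanφ'] / Σ W_i sinα_i, with Δl_i = b_i / cosα_i.
Slice 1: Δl = 2.6/cos(-11.1°) = 2.650 m; N'_1 = 40·cos(-11.1°) − 4·2.650 = 28.7; c'Δl = 3.97; W sinα = -7.7
Slice 2: Δl = 2.4/cos(-1.5°) = 2.401 m; N'_2 = 93·cos(-1.5°) − 13·2.401 = 61.8; c'Δl = 3.60; W sinα = -2.4
Slice 3: Δl = 2.7/cos8.2° = 2.728 m; N'_3 = 148·cos8.2° − 2·2.728 = 141.0; c'Δl = 4.09; W sinα = 21.1
Slice 4: Δl = 1.3/cos16.0° = 1.352 m; N'_4 = 66·cos16.0° − 0·1.352 = 63.4; c'Δl = 2.03; W sinα = 18.2
Slice 5: Δl = 2.4/cos23.5° = 2.617 m; N'_5 = 92·cos23.5° − 20·2.617 = 32.0; c'Δl = 3.93; W sinα = 36.7
Slice 6: Δl = 2.2/cos33.5° = 2.638 m; N'_6 = 33·cos33.5° − 2·2.638 = 22.2; c'Δl = 3.96; W sinα = 18.2
Σc'Δl = 21.6 kN/m; ΣN' = 349.2 kN/m; ΣW sinα = 84.1 kN/m
Resisting = 21.6 + 349.2·tan21.1° = 21.6 + 134.7 = 156.3 kN/m
FS = 156.3 / 84.1 = 1.859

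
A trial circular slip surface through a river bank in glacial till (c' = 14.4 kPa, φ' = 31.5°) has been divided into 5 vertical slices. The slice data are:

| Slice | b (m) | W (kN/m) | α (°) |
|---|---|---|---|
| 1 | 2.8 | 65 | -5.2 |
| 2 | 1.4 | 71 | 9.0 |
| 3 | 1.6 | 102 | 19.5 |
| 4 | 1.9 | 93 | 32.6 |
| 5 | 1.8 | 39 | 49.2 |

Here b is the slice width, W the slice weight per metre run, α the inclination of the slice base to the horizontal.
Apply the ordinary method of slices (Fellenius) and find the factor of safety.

Ordinary method of slices: FS = Σ[c'·Δl_i + (W_i cosα_i)·tanφ'] / Σ W_i sinα_i, with Δl_i = b_i / cosα_i.
Slice 1: Δl = 2.8/cos(-5.2°) = 2.812 m; N'_1 = 65·cos(-5.2°) = 64.7; c'Δl = 40.49; W sinα = -5.9
Slice 2: Δl = 1.4/cos9.0° = 1.417 m; N'_2 = 71·cos9.0° = 70.1; c'Δl = 20.41; W sinα = 11.1
Slice 3: Δl = 1.6/cos19.5° = 1.697 m; N'_3 = 102·cos19.5° = 96.1; c'Δl = 24.44; W sinα = 34.0
Slice 4: Δl = 1.9/cos32.6° = 2.255 m; N'_4 = 93·cos32.6° = 78.3; c'Δl = 32.48; W sinα = 50.1
Slice 5: Δl = 1.8/cos49.2° = 2.755 m; N'_5 = 39·cos49.2° = 25.5; c'Δl = 39.67; W sinα = 29.5
Σc'Δl = 157.5 kN/m; ΣN' = 334.8 kN/m; ΣW sinα = 118.9 kN/m
Resisting = 157.5 + 334.8·tan31.5° = 157.5 + 205.2 = 362.7 kN/m
FS = 362.7 / 118.9 = 3.050

FS = 3.05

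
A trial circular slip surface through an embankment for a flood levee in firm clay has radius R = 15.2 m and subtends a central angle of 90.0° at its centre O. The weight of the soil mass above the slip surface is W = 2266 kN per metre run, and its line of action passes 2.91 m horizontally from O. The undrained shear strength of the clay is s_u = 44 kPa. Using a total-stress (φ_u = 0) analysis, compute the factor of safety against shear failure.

Taking moments about the centre O, the resisting moment is provided by the undrained shear strength acting along the arc:
Arc length L_a = R·θ = 15.2·(90.0°·π/180) = 15.2·1.5708 = 23.88 m
M_R = s_u·L_a·R = 44·23.88·15.2 = 15968.3 kN·m/m
M_D = W·d = 2266·2.91 = 6594.1 kN·m/m
FS = M_R / M_D = 15968.3 / 6594.1 = 2.422

FS = 2.42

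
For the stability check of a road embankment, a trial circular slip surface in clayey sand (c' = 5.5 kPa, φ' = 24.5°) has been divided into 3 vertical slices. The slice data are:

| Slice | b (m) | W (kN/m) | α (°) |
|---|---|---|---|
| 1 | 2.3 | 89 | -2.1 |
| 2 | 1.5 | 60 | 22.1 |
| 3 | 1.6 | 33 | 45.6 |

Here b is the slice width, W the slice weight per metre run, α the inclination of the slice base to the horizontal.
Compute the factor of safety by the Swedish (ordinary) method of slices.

FS = 2.58

Ordinary method of slices: FS = Σ[c'·Δl_i + (W_i cosα_i)·tanφ'] / Σ W_i sinα_i, with Δl_i = b_i / cosα_i.
Slice 1: Δl = 2.3/cos(-2.1°) = 2.302 m; N'_1 = 89·cos(-2.1°) = 88.9; c'Δl = 12.66; W sinα = -3.3
Slice 2: Δl = 1.5/cos22.1° = 1.619 m; N'_2 = 60·cos22.1° = 55.6; c'Δl = 8.90; W sinα = 22.6
Slice 3: Δl = 1.6/cos45.6° = 2.287 m; N'_3 = 33·cos45.6° = 23.1; c'Δl = 12.58; W sinα = 23.6
Σc'Δl = 34.1 kN/m; ΣN' = 167.6 kN/m; ΣW sinα = 42.9 kN/m
Resisting = 34.1 + 167.6·tan24.5° = 34.1 + 76.4 = 110.5 kN/m
FS = 110.5 / 42.9 = 2.577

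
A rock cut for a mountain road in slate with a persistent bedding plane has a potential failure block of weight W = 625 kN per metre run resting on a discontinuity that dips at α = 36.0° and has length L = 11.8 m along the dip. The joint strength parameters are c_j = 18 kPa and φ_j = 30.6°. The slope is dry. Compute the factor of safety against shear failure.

Resolving the block weight along and normal to the plane and applying the Mohr–Coulomb strength on the joint:
N' = W cosα = 625·cos36.0° = 505.6 kN/m
Driving force T = W sinα = 625·sin36.0° = 367.4 kN/m
Resisting force R = c_j·L + N'·tanφ_j = 18·11.8 + 505.6·tan30.6° = 212.4 + 299.0 = 511.4 kN/m
FS = R / T = 511.4 / 367.4 = 1.392

FS = 1.39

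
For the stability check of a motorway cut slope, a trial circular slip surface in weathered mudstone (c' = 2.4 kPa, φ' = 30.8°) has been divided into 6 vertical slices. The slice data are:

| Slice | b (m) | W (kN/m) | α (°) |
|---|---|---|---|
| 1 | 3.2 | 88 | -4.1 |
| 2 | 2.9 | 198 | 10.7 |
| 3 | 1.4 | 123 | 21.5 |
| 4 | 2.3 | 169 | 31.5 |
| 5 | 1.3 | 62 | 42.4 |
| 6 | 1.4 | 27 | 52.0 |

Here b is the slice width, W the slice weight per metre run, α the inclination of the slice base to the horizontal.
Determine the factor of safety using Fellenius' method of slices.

FS = 1.74

Ordinary method of slices: FS = Σ[c'·Δl_i + (W_i cosα_i)·tanφ'] / Σ W_i sinα_i, with Δl_i = b_i / cosα_i.
Slice 1: Δl = 3.2/cos(-4.1°) = 3.208 m; N'_1 = 88·cos(-4.1°) = 87.8; c'Δl = 7.70; W sinα = -6.3
Slice 2: Δl = 2.9/cos10.7° = 2.951 m; N'_2 = 198·cos10.7° = 194.6; c'Δl = 7.08; W sinα = 36.8
Slice 3: Δl = 1.4/cos21.5° = 1.505 m; N'_3 = 123·cos21.5° = 114.4; c'Δl = 3.61; W sinα = 45.1
Slice 4: Δl = 2.3/cos31.5° = 2.698 m; N'_4 = 169·cos31.5° = 144.1; c'Δl = 6.47; W sinα = 88.3
Slice 5: Δl = 1.3/cos42.4° = 1.760 m; N'_5 = 62·cos42.4° = 45.8; c'Δl = 4.23; W sinα = 41.8
Slice 6: Δl = 1.4/cos52.0° = 2.274 m; N'_6 = 27·cos52.0° = 16.6; c'Δl = 5.46; W sinα = 21.3
Σc'Δl = 34.6 kN/m; ΣN' = 603.3 kN/m; ΣW sinα = 226.9 kN/m
Resisting = 34.6 + 603.3·tan30.8° = 34.6 + 359.6 = 394.2 kN/m
FS = 394.2 / 226.9 = 1.737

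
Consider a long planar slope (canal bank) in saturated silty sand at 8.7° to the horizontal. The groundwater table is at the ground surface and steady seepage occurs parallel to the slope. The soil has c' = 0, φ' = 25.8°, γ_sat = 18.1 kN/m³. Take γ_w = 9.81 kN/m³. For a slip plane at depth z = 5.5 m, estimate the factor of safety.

With seepage parallel to the slope and the water table at the surface, the effective normal stress on the slip plane uses the buoyant unit weight γ' = γ_sat − γ_w while the driving shear stress uses γ_sat:
FS = [c' + γ' z cos²β tanφ'] / [γ_sat z sinβ cosβ]
(For c' = 0 this reduces to FS = (γ'/γ_sat)·tanφ'/tanβ.)
γ' = 18.1 − 9.81 = 8.29 kN/m³
Numerator = 0.0 + 8.29·5.5·cos²8.7°·tan25.8° = 0.0 + 8.29·5.5·0.9771·0.4834 = 21.537 kPa
Denominator = 18.1·5.5·sin8.7°·cos8.7° = 18.1·5.5·0.1513·0.9885 = 14.885 kPa
FS = 21.537 / 14.885 = 1.447

FS = 1.45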